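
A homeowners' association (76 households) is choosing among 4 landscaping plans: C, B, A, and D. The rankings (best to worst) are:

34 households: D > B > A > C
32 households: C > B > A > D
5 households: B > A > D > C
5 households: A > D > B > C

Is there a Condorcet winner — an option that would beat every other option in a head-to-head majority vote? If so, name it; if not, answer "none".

none

Checking pairwise contests:
B beats C 44–32.
D beats B 39–37.
B beats A 71–5.
A beats D 42–34.
Every option loses at least one head-to-head, so there is no Condorcet winner.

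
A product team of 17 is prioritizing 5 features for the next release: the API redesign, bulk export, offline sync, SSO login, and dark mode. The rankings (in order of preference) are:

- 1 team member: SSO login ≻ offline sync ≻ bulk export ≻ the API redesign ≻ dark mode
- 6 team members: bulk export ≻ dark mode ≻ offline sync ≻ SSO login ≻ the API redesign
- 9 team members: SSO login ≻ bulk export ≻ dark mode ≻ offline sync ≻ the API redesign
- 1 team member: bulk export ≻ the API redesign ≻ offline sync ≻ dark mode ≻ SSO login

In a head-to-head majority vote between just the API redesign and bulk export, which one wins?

bulk export

Voters preferring the API redesign to bulk export: 0; preferring bulk export to the API redesign: 17.
bulk export wins the head-to-head.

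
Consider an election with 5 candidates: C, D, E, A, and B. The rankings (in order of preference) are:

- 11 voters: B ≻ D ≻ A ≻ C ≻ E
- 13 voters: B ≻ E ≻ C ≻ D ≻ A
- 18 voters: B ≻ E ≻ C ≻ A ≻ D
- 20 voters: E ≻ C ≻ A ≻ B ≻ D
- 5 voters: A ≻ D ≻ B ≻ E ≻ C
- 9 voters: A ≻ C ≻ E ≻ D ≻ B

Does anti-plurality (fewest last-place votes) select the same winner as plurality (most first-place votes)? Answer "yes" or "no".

no

Anti-plurality — last-place votes: C 5, D 38, E 11, A 13, B 9. Winner: C.
Plurality — first-place votes: C 0, D 0, E 20, A 14, B 42. Winner: B.
The two methods disagree.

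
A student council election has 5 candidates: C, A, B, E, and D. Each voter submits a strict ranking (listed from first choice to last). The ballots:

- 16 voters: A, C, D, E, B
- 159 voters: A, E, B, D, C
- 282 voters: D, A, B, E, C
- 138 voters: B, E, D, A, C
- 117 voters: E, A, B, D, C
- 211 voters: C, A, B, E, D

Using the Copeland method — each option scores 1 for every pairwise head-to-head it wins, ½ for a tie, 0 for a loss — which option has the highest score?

C: loses to A, B, E, and D → score 0.
A: beats C, B, E, and D → score 4.
B: beats C, E, and D; loses to A → score 3.
E: beats C and D; loses to A and B → score 2.
D: beats C; loses to A, B, and E → score 1.
A has the best pairwise record.

A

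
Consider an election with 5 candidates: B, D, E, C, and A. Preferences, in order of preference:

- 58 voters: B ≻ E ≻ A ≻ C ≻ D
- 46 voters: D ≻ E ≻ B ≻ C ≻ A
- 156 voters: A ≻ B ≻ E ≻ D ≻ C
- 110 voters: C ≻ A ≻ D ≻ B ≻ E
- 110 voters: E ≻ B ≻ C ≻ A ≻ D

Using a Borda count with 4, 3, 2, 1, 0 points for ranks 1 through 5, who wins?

B

B: 58·4 + 46·2 + 156·3 + 110·1 + 110·3 = 1232
D: 58·0 + 46·4 + 156·1 + 110·2 + 110·0 = 560
E: 58·3 + 46·3 + 156·2 + 110·0 + 110·4 = 1064
C: 58·1 + 46·1 + 156·0 + 110·4 + 110·2 = 764
A: 58·2 + 46·0 + 156·4 + 110·3 + 110·1 = 1180
B has the highest Borda score (1232).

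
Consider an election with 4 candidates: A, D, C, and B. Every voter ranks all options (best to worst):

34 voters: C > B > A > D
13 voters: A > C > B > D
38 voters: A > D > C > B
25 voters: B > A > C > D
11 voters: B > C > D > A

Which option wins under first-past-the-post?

A

First-place votes: A 51, D 0, C 34, B 36.
A has the most first-place votes.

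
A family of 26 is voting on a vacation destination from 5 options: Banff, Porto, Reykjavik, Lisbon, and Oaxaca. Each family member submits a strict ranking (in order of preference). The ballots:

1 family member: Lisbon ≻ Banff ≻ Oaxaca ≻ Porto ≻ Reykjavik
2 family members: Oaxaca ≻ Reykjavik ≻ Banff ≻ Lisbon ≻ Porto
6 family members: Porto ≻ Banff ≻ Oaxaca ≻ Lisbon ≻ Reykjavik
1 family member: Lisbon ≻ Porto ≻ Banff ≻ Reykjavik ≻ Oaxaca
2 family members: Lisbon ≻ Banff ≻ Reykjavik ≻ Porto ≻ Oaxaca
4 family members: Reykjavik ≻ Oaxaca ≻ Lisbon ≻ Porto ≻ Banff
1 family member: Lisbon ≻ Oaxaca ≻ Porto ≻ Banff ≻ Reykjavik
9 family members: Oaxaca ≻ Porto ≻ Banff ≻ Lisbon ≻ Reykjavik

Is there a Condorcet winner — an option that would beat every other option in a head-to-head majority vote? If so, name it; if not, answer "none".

Oaxaca vs Banff: 16–10 for Oaxaca.
Oaxaca vs Porto: 17–9 for Oaxaca.
Oaxaca vs Reykjavik: 19–7 for Oaxaca.
Oaxaca vs Lisbon: 21–5 for Oaxaca.
Oaxaca beats every other option head-to-head.

Oaxaca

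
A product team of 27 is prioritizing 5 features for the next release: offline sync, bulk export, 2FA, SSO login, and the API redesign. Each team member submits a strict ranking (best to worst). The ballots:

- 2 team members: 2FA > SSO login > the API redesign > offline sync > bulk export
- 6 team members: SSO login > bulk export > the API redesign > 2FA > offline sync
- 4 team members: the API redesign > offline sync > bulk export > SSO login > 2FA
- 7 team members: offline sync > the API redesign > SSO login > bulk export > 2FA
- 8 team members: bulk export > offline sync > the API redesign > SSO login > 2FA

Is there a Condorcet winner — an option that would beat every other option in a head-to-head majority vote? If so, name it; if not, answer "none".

none

Checking pairwise contests:
bulk export beats offline sync 14–13.
SSO login beats bulk export 15–12.
offline sync beats 2FA 19–8.
offline sync beats SSO login 19–8.
offline sync beats the API redesign 15–12.
Every option loses at least one head-to-head, so there is no Condorcet winner.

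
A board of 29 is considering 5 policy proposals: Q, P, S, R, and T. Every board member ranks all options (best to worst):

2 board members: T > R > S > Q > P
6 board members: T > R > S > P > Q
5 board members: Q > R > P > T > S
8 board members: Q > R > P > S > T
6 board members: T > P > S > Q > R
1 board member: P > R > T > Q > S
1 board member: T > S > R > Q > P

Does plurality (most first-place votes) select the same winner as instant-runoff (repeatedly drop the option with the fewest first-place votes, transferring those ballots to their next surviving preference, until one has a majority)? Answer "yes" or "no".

yes

Plurality — first-place votes: Q 13, P 1, S 0, R 0, T 15. Winner: T.
Instant-runoff — R1 Q 13, P 1, S 0, R 0, T 15 (T winner). Winner: T.
The two methods agree.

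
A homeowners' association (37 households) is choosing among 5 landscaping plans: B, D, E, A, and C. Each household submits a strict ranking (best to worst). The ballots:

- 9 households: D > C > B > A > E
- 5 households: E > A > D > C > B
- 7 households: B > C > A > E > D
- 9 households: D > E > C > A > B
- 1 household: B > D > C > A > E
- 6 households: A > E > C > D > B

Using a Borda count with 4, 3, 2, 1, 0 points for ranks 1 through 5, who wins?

D

B: 9·2 + 5·0 + 7·4 + 9·0 + 1·4 + 6·0 = 50
D: 9·4 + 5·2 + 7·0 + 9·4 + 1·3 + 6·1 = 91
E: 9·0 + 5·4 + 7·1 + 9·3 + 1·0 + 6·3 = 72
A: 9·1 + 5·3 + 7·2 + 9·1 + 1·1 + 6·4 = 72
C: 9·3 + 5·1 + 7·3 + 9·2 + 1·2 + 6·2 = 85
D has the highest Borda score (91).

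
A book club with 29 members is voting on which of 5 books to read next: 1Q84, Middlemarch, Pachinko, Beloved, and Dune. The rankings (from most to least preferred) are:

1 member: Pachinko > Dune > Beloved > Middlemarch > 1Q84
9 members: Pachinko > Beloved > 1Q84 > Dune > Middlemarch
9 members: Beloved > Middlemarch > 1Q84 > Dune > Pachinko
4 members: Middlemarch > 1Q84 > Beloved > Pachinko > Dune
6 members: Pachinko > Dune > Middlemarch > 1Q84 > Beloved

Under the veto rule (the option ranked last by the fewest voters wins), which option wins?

1Q84

Last-place votes: 1Q84 1, Middlemarch 9, Pachinko 9, Beloved 6, Dune 4.
1Q84 is ranked last by the fewest voters, so 1Q84 wins.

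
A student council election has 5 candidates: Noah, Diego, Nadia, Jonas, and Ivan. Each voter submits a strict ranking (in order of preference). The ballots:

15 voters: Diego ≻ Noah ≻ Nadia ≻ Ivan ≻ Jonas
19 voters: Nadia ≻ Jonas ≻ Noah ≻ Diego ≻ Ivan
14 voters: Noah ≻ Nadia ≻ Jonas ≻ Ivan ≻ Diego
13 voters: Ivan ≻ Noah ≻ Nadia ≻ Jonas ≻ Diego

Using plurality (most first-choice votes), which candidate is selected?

First-place votes: Noah 14, Diego 15, Nadia 19, Jonas 0, Ivan 13.
Nadia has the most first-place votes.

Nadia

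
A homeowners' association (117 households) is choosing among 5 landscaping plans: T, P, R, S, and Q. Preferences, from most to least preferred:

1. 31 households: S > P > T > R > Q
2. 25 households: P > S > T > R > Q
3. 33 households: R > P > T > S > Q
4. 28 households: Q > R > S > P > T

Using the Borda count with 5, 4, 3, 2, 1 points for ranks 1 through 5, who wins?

T: 31·3 + 25·3 + 33·3 + 28·1 = 295
P: 31·4 + 25·5 + 33·4 + 28·2 = 437
R: 31·2 + 25·2 + 33·5 + 28·4 = 389
S: 31·5 + 25·4 + 33·2 + 28·3 = 405
Q: 31·1 + 25·1 + 33·1 + 28·5 = 229
P has the highest Borda score (437).

P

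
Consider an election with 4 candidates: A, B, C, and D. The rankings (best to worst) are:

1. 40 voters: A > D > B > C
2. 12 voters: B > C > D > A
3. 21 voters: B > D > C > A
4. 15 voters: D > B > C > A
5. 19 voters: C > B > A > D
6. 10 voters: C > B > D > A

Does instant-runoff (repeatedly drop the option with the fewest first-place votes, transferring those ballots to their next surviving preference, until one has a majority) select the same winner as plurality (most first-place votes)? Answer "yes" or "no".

Instant-runoff — R1 A 40, B 33, C 29, D 15 (D out); R2 A 40, B 48, C 29 (C out); R3 A 40, B 77 (B winner). Winner: B.
Plurality — first-place votes: A 40, B 33, C 29, D 15. Winner: A.
The two methods disagree.

no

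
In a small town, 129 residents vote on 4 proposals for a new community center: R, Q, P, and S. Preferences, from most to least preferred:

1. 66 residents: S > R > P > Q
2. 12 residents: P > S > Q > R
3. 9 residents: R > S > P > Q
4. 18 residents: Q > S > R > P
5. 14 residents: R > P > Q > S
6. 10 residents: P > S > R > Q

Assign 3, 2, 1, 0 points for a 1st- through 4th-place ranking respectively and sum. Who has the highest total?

S

R: 66·2 + 12·0 + 9·3 + 18·1 + 14·3 + 10·1 = 229
Q: 66·0 + 12·1 + 9·0 + 18·3 + 14·1 + 10·0 = 80
P: 66·1 + 12·3 + 9·1 + 18·0 + 14·2 + 10·3 = 169
S: 66·3 + 12·2 + 9·2 + 18·2 + 14·0 + 10·2 = 296
S has the highest Borda score (296).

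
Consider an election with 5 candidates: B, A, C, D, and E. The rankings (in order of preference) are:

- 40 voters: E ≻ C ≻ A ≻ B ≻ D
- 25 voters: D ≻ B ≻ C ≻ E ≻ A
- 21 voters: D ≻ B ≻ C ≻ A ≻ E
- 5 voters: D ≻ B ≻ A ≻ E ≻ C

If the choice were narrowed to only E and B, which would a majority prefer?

B

Voters preferring E to B: 40; preferring B to E: 51.
B wins the head-to-head.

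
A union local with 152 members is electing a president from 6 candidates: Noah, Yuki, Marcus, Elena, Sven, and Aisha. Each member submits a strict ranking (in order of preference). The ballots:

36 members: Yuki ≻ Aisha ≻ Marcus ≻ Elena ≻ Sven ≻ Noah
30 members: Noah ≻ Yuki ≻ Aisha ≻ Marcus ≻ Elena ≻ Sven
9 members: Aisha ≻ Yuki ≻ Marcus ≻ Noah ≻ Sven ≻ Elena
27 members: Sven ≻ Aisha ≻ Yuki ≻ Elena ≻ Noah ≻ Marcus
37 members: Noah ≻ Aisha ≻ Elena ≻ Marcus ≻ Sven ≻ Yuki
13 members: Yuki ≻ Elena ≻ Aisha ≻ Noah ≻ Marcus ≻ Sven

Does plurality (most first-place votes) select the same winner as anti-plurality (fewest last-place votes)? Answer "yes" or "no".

no

Plurality — first-place votes: Noah 67, Yuki 49, Marcus 0, Elena 0, Sven 27, Aisha 9. Winner: Noah.
Anti-plurality — last-place votes: Noah 36, Yuki 37, Marcus 27, Elena 9, Sven 43, Aisha 0. Winner: Aisha.
The two methods disagree.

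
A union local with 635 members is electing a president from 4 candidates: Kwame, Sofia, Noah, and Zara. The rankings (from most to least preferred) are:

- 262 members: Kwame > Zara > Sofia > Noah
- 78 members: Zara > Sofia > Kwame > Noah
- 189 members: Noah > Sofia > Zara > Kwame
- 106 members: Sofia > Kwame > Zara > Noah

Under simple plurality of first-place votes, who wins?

Kwame

First-place votes: Kwame 262, Sofia 106, Noah 189, Zara 78.
Kwame has the most first-place votes.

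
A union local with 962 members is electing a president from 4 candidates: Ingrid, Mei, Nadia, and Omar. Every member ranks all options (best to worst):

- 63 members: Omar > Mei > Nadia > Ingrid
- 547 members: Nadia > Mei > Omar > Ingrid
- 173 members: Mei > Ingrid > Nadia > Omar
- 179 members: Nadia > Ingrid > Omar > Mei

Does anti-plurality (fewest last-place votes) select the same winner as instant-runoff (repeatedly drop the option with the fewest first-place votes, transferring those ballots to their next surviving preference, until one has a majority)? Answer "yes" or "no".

Anti-plurality — last-place votes: Ingrid 610, Mei 179, Nadia 0, Omar 173. Winner: Nadia.
Instant-runoff — R1 Ingrid 0, Mei 173, Nadia 726, Omar 63 (Nadia winner). Winner: Nadia.
The two methods agree.

yes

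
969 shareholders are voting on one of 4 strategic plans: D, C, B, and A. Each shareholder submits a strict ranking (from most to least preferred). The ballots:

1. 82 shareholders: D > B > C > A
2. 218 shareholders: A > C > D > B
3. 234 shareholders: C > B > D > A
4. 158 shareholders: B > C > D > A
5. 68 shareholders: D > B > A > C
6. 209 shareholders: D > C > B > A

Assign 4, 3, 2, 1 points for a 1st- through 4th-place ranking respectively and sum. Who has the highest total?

C

D: 82·4 + 218·2 + 234·2 + 158·2 + 68·4 + 209·4 = 2656
C: 82·2 + 218·3 + 234·4 + 158·3 + 68·1 + 209·3 = 2923
B: 82·3 + 218·1 + 234·3 + 158·4 + 68·3 + 209·2 = 2420
A: 82·1 + 218·4 + 234·1 + 158·1 + 68·2 + 209·1 = 1691
C has the highest Borda score (2923).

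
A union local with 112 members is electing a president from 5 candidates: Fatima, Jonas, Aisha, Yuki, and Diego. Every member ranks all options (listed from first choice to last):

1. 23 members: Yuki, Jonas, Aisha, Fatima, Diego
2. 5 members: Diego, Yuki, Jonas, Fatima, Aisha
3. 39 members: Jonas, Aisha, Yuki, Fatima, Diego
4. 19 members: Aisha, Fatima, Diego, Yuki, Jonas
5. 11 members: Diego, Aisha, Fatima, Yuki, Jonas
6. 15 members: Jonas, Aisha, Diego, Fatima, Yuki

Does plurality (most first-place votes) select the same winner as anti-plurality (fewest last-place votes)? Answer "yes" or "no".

Plurality — first-place votes: Fatima 0, Jonas 54, Aisha 19, Yuki 23, Diego 16. Winner: Jonas.
Anti-plurality — last-place votes: Fatima 0, Jonas 30, Aisha 5, Yuki 15, Diego 62. Winner: Fatima.
The two methods disagree.

no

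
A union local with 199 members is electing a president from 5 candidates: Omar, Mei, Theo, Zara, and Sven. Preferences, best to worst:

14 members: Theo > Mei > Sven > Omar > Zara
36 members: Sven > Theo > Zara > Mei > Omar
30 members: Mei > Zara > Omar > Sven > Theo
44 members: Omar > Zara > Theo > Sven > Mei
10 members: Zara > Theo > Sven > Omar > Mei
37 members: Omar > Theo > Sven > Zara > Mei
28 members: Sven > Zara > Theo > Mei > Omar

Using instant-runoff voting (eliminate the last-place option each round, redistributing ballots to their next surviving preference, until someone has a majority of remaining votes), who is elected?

Omar

Round 1: Omar 81, Mei 30, Theo 14, Zara 10, Sven 64. Eliminate Zara.
Round 2: Omar 81, Mei 30, Theo 24, Sven 64. Eliminate Theo.
Round 3: Omar 81, Mei 44, Sven 74. Eliminate Mei.
Round 4: Omar 111, Sven 88. Omar has a majority.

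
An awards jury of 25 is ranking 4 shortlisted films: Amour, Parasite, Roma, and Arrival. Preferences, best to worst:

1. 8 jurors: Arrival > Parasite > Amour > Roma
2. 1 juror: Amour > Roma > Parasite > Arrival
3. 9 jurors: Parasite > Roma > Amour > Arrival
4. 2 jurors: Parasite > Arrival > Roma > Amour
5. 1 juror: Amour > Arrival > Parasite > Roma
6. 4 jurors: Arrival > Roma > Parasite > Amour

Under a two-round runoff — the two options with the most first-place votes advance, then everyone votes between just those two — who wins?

Round 1 first-place votes: Amour 2, Parasite 11, Roma 0, Arrival 12.
Arrival and Parasite advance.
Runoff: Arrival is preferred to Parasite by 13 voters; Parasite by 12.
Arrival wins the runoff.

Arrival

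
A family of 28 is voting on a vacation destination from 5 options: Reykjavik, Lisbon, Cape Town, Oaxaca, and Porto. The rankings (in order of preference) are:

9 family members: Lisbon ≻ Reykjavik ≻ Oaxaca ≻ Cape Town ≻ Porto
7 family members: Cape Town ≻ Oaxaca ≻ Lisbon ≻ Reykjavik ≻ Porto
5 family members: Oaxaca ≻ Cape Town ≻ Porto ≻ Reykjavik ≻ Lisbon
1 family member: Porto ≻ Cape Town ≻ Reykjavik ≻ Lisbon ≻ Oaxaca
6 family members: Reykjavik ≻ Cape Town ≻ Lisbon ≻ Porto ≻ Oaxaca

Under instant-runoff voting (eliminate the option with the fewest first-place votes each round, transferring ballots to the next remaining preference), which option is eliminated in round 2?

Round 1: Reykjavik 6, Lisbon 9, Cape Town 7, Oaxaca 5, Porto 1. Eliminate Porto.
Round 2: Reykjavik 6, Lisbon 9, Cape Town 8, Oaxaca 5. Eliminate Oaxaca.

Oaxaca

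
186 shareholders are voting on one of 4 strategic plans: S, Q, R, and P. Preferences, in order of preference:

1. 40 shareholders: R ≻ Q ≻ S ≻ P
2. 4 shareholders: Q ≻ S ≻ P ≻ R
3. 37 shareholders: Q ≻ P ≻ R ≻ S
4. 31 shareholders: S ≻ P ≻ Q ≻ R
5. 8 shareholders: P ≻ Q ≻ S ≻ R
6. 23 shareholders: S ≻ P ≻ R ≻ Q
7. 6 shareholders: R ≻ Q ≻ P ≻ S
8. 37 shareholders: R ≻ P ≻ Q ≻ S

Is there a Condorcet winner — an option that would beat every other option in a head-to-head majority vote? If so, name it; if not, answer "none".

Checking pairwise contests:
Q beats S 132–54.
R beats Q 106–80.
P beats R 103–83.
S beats P 98–88.
Every option loses at least one head-to-head, so there is no Condorcet winner.

none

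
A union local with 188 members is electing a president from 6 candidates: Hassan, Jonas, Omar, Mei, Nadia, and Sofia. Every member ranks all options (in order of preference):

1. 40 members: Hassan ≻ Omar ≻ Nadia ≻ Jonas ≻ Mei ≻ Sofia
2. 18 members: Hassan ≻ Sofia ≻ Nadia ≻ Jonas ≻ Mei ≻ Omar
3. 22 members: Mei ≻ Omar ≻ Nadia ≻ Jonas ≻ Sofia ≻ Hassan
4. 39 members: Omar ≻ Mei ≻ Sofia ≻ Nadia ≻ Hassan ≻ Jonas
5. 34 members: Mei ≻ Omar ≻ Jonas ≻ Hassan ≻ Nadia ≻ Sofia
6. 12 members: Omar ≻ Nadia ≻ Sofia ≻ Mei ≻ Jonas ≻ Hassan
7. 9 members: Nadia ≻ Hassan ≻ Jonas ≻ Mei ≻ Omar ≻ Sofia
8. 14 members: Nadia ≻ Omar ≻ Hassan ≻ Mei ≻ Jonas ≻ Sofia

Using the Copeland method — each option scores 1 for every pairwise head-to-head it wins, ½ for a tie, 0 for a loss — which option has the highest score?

Omar

Hassan: beats Jonas and Sofia; loses to Omar, Mei, and Nadia → score 2.
Jonas: beats Sofia; loses to Hassan, Omar, Mei, and Nadia → score 1.
Omar: beats Hassan, Jonas, Mei, Nadia, and Sofia → score 5.
Mei: beats Hassan, Jonas, Nadia, and Sofia; loses to Omar → score 4.
Nadia: beats Hassan, Jonas, and Sofia; loses to Omar and Mei → score 3.
Sofia: loses to Hassan, Jonas, Omar, Mei, and Nadia → score 0.
Omar has the best pairwise record.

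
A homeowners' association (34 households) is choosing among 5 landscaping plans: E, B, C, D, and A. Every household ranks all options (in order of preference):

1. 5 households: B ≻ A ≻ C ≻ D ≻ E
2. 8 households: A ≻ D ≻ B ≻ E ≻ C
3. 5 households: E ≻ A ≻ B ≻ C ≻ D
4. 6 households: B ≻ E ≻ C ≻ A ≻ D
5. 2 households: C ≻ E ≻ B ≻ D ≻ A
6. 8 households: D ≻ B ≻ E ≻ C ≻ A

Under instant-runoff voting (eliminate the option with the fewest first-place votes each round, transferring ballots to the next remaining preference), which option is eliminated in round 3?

D

Round 1: E 5, B 11, C 2, D 8, A 8. Eliminate C.
Round 2: E 7, B 11, D 8, A 8. Eliminate E.
Round 3: B 13, D 8, A 13. Eliminate D.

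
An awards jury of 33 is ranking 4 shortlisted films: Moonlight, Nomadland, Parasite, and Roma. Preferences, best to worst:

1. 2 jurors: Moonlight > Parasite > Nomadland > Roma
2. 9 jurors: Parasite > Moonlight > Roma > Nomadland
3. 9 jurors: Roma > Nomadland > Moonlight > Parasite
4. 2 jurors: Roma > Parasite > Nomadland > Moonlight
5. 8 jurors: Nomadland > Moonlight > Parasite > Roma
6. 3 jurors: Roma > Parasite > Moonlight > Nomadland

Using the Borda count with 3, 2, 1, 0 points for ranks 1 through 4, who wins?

Moonlight: 2·3 + 9·2 + 9·1 + 2·0 + 8·2 + 3·1 = 52
Nomadland: 2·1 + 9·0 + 9·2 + 2·1 + 8·3 + 3·0 = 46
Parasite: 2·2 + 9·3 + 9·0 + 2·2 + 8·1 + 3·2 = 49
Roma: 2·0 + 9·1 + 9·3 + 2·3 + 8·0 + 3·3 = 51
Moonlight has the highest Borda score (52).

Moonlight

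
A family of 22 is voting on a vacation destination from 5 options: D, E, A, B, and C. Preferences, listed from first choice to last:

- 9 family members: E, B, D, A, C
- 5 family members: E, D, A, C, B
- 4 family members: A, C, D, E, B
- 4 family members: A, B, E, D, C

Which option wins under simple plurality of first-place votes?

E

First-place votes: D 0, E 14, A 8, B 0, C 0.
E has the most first-place votes.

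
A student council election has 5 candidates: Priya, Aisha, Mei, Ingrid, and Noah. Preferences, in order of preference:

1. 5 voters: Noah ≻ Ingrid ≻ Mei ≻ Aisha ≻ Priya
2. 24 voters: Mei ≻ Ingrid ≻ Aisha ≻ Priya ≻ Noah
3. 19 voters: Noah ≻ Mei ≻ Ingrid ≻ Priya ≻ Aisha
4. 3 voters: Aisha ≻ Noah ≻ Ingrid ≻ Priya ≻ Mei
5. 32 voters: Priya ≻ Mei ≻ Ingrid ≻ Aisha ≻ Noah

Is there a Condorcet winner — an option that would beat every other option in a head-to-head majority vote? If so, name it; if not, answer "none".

Mei

Mei vs Priya: 48–35 for Mei.
Mei vs Aisha: 80–3 for Mei.
Mei vs Ingrid: 75–8 for Mei.
Mei vs Noah: 56–27 for Mei.
Mei beats every other option head-to-head.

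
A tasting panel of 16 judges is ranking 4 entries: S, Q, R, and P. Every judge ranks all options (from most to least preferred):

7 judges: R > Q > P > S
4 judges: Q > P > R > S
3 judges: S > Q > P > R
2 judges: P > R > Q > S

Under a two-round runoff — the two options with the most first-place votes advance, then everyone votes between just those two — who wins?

R

Round 1 first-place votes: S 3, Q 4, R 7, P 2.
R and Q advance.
Runoff: R is preferred to Q by 9 voters; Q by 7.
R wins the runoff.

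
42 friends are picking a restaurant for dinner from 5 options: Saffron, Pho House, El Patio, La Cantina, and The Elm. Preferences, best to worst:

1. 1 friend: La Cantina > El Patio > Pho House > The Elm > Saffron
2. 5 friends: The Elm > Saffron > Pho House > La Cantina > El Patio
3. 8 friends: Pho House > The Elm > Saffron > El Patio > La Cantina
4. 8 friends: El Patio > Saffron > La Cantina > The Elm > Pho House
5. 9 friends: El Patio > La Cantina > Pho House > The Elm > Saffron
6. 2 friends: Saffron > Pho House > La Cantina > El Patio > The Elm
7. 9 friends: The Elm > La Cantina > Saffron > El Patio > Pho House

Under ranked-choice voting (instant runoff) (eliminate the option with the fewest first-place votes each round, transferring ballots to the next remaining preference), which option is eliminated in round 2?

Saffron

Round 1: Saffron 2, Pho House 8, El Patio 17, La Cantina 1, The Elm 14. Eliminate La Cantina.
Round 2: Saffron 2, Pho House 8, El Patio 18, The Elm 14. Eliminate Saffron.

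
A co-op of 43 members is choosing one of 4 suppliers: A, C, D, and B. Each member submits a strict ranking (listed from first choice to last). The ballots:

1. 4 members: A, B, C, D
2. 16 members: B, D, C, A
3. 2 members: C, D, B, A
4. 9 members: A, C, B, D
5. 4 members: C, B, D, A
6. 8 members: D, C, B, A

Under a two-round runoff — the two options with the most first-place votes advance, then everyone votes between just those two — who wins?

Round 1 first-place votes: A 13, C 6, D 8, B 16.
B and A advance.
Runoff: B is preferred to A by 30 voters; A by 13.
B wins the runoff.

B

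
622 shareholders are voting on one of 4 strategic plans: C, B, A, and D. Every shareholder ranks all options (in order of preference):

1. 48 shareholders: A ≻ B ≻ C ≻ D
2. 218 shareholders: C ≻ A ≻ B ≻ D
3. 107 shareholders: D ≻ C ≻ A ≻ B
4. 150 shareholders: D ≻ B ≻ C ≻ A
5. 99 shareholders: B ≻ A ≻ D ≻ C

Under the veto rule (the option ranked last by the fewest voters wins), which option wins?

C

Last-place votes: C 99, B 107, A 150, D 266.
C is ranked last by the fewest voters, so C wins.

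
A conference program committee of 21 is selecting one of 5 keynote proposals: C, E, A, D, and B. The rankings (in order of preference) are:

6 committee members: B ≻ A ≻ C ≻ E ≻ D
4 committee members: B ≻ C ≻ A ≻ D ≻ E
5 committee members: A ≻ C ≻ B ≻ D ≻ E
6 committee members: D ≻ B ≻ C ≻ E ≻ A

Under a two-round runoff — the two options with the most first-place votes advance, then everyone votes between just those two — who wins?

B

Round 1 first-place votes: C 0, E 0, A 5, D 6, B 10.
B and D advance.
Runoff: B is preferred to D by 15 voters; D by 6.
B wins the runoff.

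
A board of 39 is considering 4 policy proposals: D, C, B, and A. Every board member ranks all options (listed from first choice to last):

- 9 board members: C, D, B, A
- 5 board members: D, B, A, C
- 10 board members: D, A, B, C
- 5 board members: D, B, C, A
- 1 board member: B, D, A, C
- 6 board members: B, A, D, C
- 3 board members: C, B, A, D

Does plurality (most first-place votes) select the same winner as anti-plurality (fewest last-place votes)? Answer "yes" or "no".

Plurality — first-place votes: D 20, C 12, B 7, A 0. Winner: D.
Anti-plurality — last-place votes: D 3, C 22, B 0, A 14. Winner: B.
The two methods disagree.

no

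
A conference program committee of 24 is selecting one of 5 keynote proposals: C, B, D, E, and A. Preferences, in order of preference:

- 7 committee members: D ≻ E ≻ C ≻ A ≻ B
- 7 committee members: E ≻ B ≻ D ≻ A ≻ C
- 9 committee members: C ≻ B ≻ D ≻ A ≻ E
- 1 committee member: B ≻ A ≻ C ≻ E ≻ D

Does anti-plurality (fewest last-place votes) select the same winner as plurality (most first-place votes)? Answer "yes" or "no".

no

Anti-plurality — last-place votes: C 7, B 7, D 1, E 9, A 0. Winner: A.
Plurality — first-place votes: C 9, B 1, D 7, E 7, A 0. Winner: C.
The two methods disagree.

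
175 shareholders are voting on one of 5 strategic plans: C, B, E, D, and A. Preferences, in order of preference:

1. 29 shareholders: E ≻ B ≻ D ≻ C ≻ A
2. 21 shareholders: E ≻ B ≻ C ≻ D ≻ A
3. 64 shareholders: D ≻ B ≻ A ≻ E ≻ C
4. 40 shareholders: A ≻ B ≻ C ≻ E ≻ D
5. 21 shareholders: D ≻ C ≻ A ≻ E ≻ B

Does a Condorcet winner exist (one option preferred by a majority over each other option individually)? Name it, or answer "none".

B

B vs C: 154–21 for B.
B vs E: 104–71 for B.
B vs D: 90–85 for B.
B vs A: 114–61 for B.
B beats every other option head-to-head.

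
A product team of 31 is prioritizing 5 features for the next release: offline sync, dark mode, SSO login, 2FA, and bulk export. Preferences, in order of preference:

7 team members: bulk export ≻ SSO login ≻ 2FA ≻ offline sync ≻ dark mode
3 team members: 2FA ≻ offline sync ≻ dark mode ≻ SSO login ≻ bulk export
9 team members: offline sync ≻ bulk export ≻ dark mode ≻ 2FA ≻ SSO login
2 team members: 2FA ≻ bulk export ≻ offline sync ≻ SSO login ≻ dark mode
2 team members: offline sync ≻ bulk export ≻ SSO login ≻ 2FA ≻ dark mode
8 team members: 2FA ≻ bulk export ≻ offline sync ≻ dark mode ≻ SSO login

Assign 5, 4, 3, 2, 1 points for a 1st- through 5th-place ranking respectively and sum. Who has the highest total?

bulk export

offline sync: 7·2 + 3·4 + 9·5 + 2·3 + 2·5 + 8·3 = 111
dark mode: 7·1 + 3·3 + 9·3 + 2·1 + 2·1 + 8·2 = 63
SSO login: 7·4 + 3·2 + 9·1 + 2·2 + 2·3 + 8·1 = 61
2FA: 7·3 + 3·5 + 9·2 + 2·5 + 2·2 + 8·5 = 108
bulk export: 7·5 + 3·1 + 9·4 + 2·4 + 2·4 + 8·4 = 122
bulk export has the highest Borda score (122).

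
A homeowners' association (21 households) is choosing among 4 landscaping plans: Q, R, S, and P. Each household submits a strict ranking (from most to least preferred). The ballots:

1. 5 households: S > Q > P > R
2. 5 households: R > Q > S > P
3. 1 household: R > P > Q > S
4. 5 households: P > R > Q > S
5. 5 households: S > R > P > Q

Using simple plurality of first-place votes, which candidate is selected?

S

First-place votes: Q 0, R 6, S 10, P 5.
S has the most first-place votes.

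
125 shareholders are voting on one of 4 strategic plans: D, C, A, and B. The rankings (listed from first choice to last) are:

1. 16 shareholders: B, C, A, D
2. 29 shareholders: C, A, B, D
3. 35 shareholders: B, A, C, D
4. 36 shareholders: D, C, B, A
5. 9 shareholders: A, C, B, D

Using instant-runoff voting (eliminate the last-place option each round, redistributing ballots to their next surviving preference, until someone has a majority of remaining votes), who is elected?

Round 1: D 36, C 29, A 9, B 51. Eliminate A.
Round 2: D 36, C 38, B 51. Eliminate D.
Round 3: C 74, B 51. C has a majority.

C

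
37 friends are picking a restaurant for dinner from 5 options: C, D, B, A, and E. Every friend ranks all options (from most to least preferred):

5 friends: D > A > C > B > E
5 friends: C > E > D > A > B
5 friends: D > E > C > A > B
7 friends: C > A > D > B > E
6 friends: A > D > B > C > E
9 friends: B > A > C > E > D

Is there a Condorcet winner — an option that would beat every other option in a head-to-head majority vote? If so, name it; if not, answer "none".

A

A vs C: 20–17 for A.
A vs D: 22–15 for A.
A vs B: 28–9 for A.
A vs E: 27–10 for A.
A beats every other option head-to-head.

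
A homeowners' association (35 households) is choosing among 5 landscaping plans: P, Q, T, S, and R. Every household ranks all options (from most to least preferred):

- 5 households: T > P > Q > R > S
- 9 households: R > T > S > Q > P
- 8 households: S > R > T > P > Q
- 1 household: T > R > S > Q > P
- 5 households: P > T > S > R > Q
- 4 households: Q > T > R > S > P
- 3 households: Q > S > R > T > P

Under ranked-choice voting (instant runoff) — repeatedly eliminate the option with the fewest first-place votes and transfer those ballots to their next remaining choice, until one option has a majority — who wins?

T

Round 1: P 5, Q 7, T 6, S 8, R 9. Eliminate P.
Round 2: Q 7, T 11, S 8, R 9. Eliminate Q.
Round 3: T 15, S 11, R 9. Eliminate R.
Round 4: T 24, S 11. T has a majority.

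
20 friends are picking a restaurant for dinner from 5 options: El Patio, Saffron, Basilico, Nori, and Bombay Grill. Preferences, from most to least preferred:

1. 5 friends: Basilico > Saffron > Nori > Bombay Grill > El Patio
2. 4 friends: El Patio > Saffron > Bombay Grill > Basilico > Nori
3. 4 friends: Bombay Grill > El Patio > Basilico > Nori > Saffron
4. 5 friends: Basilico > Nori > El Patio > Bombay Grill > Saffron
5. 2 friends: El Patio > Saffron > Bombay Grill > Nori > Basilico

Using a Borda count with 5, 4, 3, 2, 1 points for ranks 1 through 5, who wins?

El Patio: 5·1 + 4·5 + 4·4 + 5·3 + 2·5 = 66
Saffron: 5·4 + 4·4 + 4·1 + 5·1 + 2·4 = 53
Basilico: 5·5 + 4·2 + 4·3 + 5·5 + 2·1 = 72
Nori: 5·3 + 4·1 + 4·2 + 5·4 + 2·2 = 51
Bombay Grill: 5·2 + 4·3 + 4·5 + 5·2 + 2·3 = 58
Basilico has the highest Borda score (72).

Basilico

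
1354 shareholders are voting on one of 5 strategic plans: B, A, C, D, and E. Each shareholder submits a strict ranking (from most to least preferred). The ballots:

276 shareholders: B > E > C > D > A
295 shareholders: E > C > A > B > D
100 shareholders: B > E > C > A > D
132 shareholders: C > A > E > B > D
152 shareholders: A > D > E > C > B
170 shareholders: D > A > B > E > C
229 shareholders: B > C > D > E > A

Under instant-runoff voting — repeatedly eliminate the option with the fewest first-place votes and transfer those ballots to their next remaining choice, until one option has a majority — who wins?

A

Round 1: B 605, A 152, C 132, D 170, E 295. Eliminate C.
Round 2: B 605, A 284, D 170, E 295. Eliminate D.
Round 3: B 605, A 454, E 295. Eliminate E.
Round 4: B 605, A 749. A has a majority.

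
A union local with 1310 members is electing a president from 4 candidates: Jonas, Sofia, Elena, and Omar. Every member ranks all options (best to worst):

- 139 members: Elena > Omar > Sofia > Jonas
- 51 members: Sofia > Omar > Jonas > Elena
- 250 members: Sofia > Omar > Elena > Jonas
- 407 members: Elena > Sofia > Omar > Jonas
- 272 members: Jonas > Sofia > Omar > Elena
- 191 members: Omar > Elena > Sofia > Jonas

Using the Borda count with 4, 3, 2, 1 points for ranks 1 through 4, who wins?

Sofia

Jonas: 139·1 + 51·2 + 250·1 + 407·1 + 272·4 + 191·1 = 2177
Sofia: 139·2 + 51·4 + 250·4 + 407·3 + 272·3 + 191·2 = 3901
Elena: 139·4 + 51·1 + 250·2 + 407·4 + 272·1 + 191·3 = 3580
Omar: 139·3 + 51·3 + 250·3 + 407·2 + 272·2 + 191·4 = 3442
Sofia has the highest Borda score (3901).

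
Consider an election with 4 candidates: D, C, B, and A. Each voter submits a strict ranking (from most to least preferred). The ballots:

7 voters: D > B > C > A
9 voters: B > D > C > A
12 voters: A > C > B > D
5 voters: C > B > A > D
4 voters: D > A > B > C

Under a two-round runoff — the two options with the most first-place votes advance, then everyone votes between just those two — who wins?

D

Round 1 first-place votes: D 11, C 5, B 9, A 12.
A and D advance.
Runoff: A is preferred to D by 17 voters; D by 20.
D wins the runoff.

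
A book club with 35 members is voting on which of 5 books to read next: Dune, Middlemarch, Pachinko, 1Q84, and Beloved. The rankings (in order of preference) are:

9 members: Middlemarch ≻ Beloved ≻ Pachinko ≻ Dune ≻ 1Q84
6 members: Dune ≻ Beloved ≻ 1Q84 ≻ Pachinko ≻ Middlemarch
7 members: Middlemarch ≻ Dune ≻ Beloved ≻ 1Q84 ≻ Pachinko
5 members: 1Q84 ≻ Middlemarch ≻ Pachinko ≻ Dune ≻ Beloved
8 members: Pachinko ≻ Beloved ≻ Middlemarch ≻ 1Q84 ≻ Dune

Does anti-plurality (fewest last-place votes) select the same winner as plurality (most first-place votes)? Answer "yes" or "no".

Anti-plurality — last-place votes: Dune 8, Middlemarch 6, Pachinko 7, 1Q84 9, Beloved 5. Winner: Beloved.
Plurality — first-place votes: Dune 6, Middlemarch 16, Pachinko 8, 1Q84 5, Beloved 0. Winner: Middlemarch.
The two methods disagree.

no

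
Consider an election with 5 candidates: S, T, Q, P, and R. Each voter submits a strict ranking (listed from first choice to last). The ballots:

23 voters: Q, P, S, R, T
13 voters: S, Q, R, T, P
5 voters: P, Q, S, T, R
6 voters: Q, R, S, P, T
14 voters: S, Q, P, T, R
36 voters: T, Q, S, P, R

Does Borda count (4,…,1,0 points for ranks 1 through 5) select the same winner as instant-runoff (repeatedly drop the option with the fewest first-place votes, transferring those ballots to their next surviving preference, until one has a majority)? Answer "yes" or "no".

yes

Borda — scores: S 248, T 176, Q 320, P 159, R 67. Winner: Q.
Instant-runoff — R1 S 27, T 36, Q 29, P 5, R 0 (R out); R2 S 27, T 36, Q 29, P 5 (P out); R3 S 27, T 36, Q 34 (S out); R4 T 36, Q 61 (Q winner). Winner: Q.
The two methods agree.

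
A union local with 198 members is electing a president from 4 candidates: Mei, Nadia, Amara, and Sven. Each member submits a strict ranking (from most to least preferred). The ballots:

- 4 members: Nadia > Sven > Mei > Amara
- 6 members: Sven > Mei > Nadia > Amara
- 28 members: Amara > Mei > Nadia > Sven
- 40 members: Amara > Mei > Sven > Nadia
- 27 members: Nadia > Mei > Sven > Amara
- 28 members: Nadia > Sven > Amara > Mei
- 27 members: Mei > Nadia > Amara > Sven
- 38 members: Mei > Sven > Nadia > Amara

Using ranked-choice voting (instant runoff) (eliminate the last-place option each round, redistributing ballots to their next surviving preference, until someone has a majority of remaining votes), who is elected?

Mei

Round 1: Mei 65, Nadia 59, Amara 68, Sven 6. Eliminate Sven.
Round 2: Mei 71, Nadia 59, Amara 68. Eliminate Nadia.
Round 3: Mei 102, Amara 96. Mei has a majority.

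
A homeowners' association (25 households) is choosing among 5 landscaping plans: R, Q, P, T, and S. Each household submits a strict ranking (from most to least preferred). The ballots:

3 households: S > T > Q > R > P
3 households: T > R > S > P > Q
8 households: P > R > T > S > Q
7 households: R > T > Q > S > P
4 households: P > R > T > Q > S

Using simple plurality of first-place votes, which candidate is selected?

P

First-place votes: R 7, Q 0, P 12, T 3, S 3.
P has the most first-place votes.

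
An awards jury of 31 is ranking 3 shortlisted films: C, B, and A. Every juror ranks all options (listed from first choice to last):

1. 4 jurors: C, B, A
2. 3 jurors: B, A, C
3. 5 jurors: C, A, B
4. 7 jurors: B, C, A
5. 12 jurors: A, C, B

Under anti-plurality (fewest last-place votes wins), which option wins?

C

Last-place votes: C 3, B 17, A 11.
C is ranked last by the fewest voters, so C wins.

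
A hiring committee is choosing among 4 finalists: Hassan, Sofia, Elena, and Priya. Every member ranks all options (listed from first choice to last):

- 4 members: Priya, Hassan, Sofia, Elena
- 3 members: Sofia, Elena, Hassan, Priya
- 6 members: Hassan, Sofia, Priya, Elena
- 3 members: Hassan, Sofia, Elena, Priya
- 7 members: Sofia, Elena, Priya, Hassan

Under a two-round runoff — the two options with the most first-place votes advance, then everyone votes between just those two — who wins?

Hassan

Round 1 first-place votes: Hassan 9, Sofia 10, Elena 0, Priya 4.
Sofia and Hassan advance.
Runoff: Sofia is preferred to Hassan by 10 voters; Hassan by 13.
Hassan wins the runoff.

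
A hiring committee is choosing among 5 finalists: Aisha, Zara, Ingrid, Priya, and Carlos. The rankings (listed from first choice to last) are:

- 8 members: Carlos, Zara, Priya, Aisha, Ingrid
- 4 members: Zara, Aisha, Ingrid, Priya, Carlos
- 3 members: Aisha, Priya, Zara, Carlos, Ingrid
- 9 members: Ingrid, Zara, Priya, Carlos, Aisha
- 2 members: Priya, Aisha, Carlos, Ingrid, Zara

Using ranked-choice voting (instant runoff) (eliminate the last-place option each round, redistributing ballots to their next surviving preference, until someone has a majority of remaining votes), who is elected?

Aisha

Round 1: Aisha 3, Zara 4, Ingrid 9, Priya 2, Carlos 8. Eliminate Priya.
Round 2: Aisha 5, Zara 4, Ingrid 9, Carlos 8. Eliminate Zara.
Round 3: Aisha 9, Ingrid 9, Carlos 8. Eliminate Carlos.
Round 4: Aisha 17, Ingrid 9. Aisha has a majority.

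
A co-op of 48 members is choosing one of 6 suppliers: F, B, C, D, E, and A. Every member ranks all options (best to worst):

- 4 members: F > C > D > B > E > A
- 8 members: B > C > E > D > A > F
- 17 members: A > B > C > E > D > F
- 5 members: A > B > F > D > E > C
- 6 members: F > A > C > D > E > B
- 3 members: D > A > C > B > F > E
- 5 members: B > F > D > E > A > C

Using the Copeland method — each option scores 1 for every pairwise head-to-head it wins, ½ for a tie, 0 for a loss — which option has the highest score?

F: loses to B, C, D, E, and A → score 0.
B: beats F, C, D, and E; loses to A → score 4.
C: beats F, D, and E; loses to B and A → score 3.
D: beats F; loses to B, C, E, and A → score 1.
E: beats F and D; loses to B, C, and A → score 2.
A: beats F, B, C, D, and E → score 5.
A has the best pairwise record.

A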